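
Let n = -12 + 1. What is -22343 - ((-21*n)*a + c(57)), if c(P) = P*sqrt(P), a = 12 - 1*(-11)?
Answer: -27656 - 57*sqrt(57) ≈ -28086.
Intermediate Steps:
n = -11
a = 23 (a = 12 + 11 = 23)
c(P) = P**(3/2)
-22343 - ((-21*n)*a + c(57)) = -22343 - (-21*(-11)*23 + 57**(3/2)) = -22343 - (231*23 + 57*sqrt(57)) = -22343 - (5313 + 57*sqrt(57)) = -22343 + (-5313 - 57*sqrt(57)) = -27656 - 57*sqrt(57)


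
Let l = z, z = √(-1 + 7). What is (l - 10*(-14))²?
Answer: (140 + √6)² ≈ 20292.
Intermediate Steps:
z = √6 ≈ 2.4495
l = √6 ≈ 2.4495
(l - 10*(-14))² = (√6 - 10*(-14))² = (√6 + 140)² = (140 + √6)²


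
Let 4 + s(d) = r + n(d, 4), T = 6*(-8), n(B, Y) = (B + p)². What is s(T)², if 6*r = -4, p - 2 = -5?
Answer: 60668521/9 ≈ 6.7409e+6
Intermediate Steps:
p = -3 (p = 2 - 5 = -3)
n(B, Y) = (-3 + B)² (n(B, Y) = (B - 3)² = (-3 + B)²)
r = -⅔ (r = (⅙)*(-4) = -⅔ ≈ -0.66667)
T = -48
s(d) = -14/3 + (-3 + d)² (s(d) = -4 + (-⅔ + (-3 + d)²) = -14/3 + (-3 + d)²)
s(T)² = (-14/3 + (-3 - 48)²)² = (-14/3 + (-51)²)² = (-14/3 + 2601)² = (7789/3)² = 60668521/9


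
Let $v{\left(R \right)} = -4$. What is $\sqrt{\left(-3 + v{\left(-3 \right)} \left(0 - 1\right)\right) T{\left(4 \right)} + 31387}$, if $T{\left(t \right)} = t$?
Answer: $\sqrt{31391} \approx 177.18$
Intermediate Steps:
$\sqrt{\left(-3 + v{\left(-3 \right)} \left(0 - 1\right)\right) T{\left(4 \right)} + 31387} = \sqrt{\left(-3 - 4 \left(0 - 1\right)\right) 4 + 31387} = \sqrt{\left(-3 - -4\right) 4 + 31387} = \sqrt{\left(-3 + 4\right) 4 + 31387} = \sqrt{1 \cdot 4 + 31387} = \sqrt{4 + 31387} = \sqrt{31391}$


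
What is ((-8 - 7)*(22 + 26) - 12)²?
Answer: 535824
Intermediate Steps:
((-8 - 7)*(22 + 26) - 12)² = (-15*48 - 12)² = (-720 - 12)² = (-732)² = 535824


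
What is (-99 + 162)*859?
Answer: 54117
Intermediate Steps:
(-99 + 162)*859 = 63*859 = 54117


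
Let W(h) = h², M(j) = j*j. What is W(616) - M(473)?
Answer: 155727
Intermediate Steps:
M(j) = j²
W(616) - M(473) = 616² - 1*473² = 379456 - 1*223729 = 379456 - 223729 = 155727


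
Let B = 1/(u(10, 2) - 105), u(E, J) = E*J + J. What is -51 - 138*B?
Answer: -4095/83 ≈ -49.337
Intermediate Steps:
u(E, J) = J + E*J
B = -1/83 (B = 1/(2*(1 + 10) - 105) = 1/(2*11 - 105) = 1/(22 - 105) = 1/(-83) = -1/83 ≈ -0.012048)
-51 - 138*B = -51 - 138*(-1/83) = -51 + 138/83 = -4095/83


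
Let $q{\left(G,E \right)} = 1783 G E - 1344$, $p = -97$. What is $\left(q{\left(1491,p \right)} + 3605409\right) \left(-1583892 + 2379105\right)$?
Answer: $-202195530051588$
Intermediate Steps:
$q{\left(G,E \right)} = -1344 + 1783 E G$ ($q{\left(G,E \right)} = 1783 E G - 1344 = -1344 + 1783 E G$)
$\left(q{\left(1491,p \right)} + 3605409\right) \left(-1583892 + 2379105\right) = \left(\left(-1344 + 1783 \left(-97\right) 1491\right) + 3605409\right) \left(-1583892 + 2379105\right) = \left(\left(-1344 - 257869941\right) + 3605409\right) 795213 = \left(-257871285 + 3605409\right) 795213 = \left(-254265876\right) 795213 = -202195530051588$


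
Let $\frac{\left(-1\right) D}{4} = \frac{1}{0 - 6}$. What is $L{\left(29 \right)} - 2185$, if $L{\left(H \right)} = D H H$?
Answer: $- \frac{4873}{3} \approx -1624.3$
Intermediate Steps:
$D = \frac{2}{3}$ ($D = - \frac{4}{0 - 6} = - \frac{4}{-6} = \left(-4\right) \left(- \frac{1}{6}\right) = \frac{2}{3} \approx 0.66667$)
$L{\left(H \right)} = \frac{2 H^{2}}{3}$ ($L{\left(H \right)} = \frac{2 H}{3} H = \frac{2 H^{2}}{3}$)
$L{\left(29 \right)} - 2185 = \frac{2 \cdot 29^{2}}{3} - 2185 = \frac{2}{3} \cdot 841 - 2185 = \frac{1682}{3} - 2185 = - \frac{4873}{3}$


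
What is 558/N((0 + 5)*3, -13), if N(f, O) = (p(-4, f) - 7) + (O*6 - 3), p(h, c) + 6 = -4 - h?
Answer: -279/47 ≈ -5.9362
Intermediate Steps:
p(h, c) = -10 - h (p(h, c) = -6 + (-4 - h) = -10 - h)
N(f, O) = -16 + 6*O (N(f, O) = ((-10 - 1*(-4)) - 7) + (O*6 - 3) = ((-10 + 4) - 7) + (6*O - 3) = (-6 - 7) + (-3 + 6*O) = -13 + (-3 + 6*O) = -16 + 6*O)
558/N((0 + 5)*3, -13) = 558/(-16 + 6*(-13)) = 558/(-16 - 78) = 558/(-94) = 558*(-1/94) = -279/47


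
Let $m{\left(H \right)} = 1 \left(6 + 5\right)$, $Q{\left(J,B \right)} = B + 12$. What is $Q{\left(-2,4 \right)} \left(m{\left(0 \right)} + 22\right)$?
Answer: $528$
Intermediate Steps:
$Q{\left(J,B \right)} = 12 + B$
$m{\left(H \right)} = 11$ ($m{\left(H \right)} = 1 \cdot 11 = 11$)
$Q{\left(-2,4 \right)} \left(m{\left(0 \right)} + 22\right) = \left(12 + 4\right) \left(11 + 22\right) = 16 \cdot 33 = 528$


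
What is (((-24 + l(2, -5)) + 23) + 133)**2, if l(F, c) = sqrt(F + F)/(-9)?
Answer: 1406596/81 ≈ 17365.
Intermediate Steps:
l(F, c) = -sqrt(2)*sqrt(F)/9 (l(F, c) = sqrt(2*F)*(-1/9) = (sqrt(2)*sqrt(F))*(-1/9) = -sqrt(2)*sqrt(F)/9)
(((-24 + l(2, -5)) + 23) + 133)**2 = (((-24 - sqrt(2)*sqrt(2)/9) + 23) + 133)**2 = (((-24 - 2/9) + 23) + 133)**2 = ((-218/9 + 23) + 133)**2 = (-11/9 + 133)**2 = (1186/9)**2 = 1406596/81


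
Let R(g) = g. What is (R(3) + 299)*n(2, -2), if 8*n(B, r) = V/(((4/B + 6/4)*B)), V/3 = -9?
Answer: -4077/28 ≈ -145.61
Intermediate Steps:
V = -27 (V = 3*(-9) = -27)
n(B, r) = -27/(8*B*(3/2 + 4/B)) (n(B, r) = (-27*1/(B*(4/B + 6/4)))/8 = (-27*1/(B*(4/B + 6*(¼))))/8 = (-27*1/(B*(4/B + 3/2)))/8 = (-27*1/(B*(3/2 + 4/B)))/8 = (-27/(B*(3/2 + 4/B)))/8 = -27/(8*B*(3/2 + 4/B)))
(R(3) + 299)*n(2, -2) = (3 + 299)*(-27/(32 + 12*2)) = 302*(-27/(32 + 24)) = 302*(-27/56) = -4077/28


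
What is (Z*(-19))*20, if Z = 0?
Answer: 0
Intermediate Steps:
(Z*(-19))*20 = (0*(-19))*20 = 0*20 = 0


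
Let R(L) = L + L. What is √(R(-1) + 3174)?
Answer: 2*√793 ≈ 56.320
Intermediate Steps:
R(L) = 2*L
√(R(-1) + 3174) = √(2*(-1) + 3174) = √(-2 + 3174) = √3172 = 2*√793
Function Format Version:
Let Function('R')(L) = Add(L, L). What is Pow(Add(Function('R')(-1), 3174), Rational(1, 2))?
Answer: Mul(2, Pow(793, Rational(1, 2))) ≈ 56.320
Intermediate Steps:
Function('R')(L) = Mul(2, L)
Pow(Add(Function('R')(-1), 3174), Rational(1, 2)) = Pow(Add(Mul(2, -1), 3174), Rational(1, 2)) = Pow(Add(-2, 3174), Rational(1, 2)) = Pow(3172, Rational(1, 2)) = Mul(2, Pow(793, Rational(1, 2)))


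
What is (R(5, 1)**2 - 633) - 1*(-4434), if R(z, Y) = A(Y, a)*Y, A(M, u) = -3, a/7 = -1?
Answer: 3810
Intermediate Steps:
a = -7 (a = 7*(-1) = -7)
R(z, Y) = -3*Y
(R(5, 1)**2 - 633) - 1*(-4434) = ((-3*1)**2 - 633) - 1*(-4434) = ((-3)**2 - 633) + 4434 = (9 - 633) + 4434 = -624 + 4434 = 3810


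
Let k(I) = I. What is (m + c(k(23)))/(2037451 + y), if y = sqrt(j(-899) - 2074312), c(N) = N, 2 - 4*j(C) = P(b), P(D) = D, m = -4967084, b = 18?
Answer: -3373381133837/1383736217239 + 3311374*I*sqrt(518579)/1383736217239 ≈ -2.4379 + 0.0017233*I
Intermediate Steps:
j(C) = -4 (j(C) = 1/2 - 1/4*18 = 1/2 - 9/2 = -4)
y = 2*I*sqrt(518579) (y = sqrt(-4 - 2074312) = sqrt(-2074316) = 2*I*sqrt(518579) ≈ 1440.2*I)
(m + c(k(23)))/(2037451 + y) = (-4967084 + 23)/(2037451 + 2*I*sqrt(518579)) = -4967061/(2037451 + 2*I*sqrt(518579))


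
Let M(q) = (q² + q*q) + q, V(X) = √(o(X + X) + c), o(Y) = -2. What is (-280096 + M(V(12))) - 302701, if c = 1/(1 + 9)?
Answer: -2914004/5 + I*√190/10 ≈ -5.828e+5 + 1.3784*I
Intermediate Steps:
c = ⅒ (c = 1/10 = ⅒ ≈ 0.10000)
V(X) = I*√190/10 (V(X) = √(-2 + ⅒) = √(-19/10) = I*√190/10)
M(q) = q + 2*q² (M(q) = (q² + q²) + q = 2*q² + q = q + 2*q²)
(-280096 + M(V(12))) - 302701 = (-280096 + (I*√190/10)*(1 + 2*(I*√190/10))) - 302701 = (-280096 + (I*√190/10)*(1 + I*√190/5)) - 302701 = (-280096 + I*√190*(1 + I*√190/5)/10) - 302701 = -582797 + I*√190*(1 + I*√190/5)/10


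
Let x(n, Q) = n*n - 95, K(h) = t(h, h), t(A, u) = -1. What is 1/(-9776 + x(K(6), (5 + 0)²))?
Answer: -1/9870 ≈ -0.00010132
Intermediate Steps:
K(h) = -1
x(n, Q) = -95 + n² (x(n, Q) = n² - 95 = -95 + n²)
1/(-9776 + x(K(6), (5 + 0)²)) = 1/(-9776 + (-95 + (-1)²)) = 1/(-9776 + (-95 + 1)) = 1/(-9776 - 94) = 1/(-9870) = -1/9870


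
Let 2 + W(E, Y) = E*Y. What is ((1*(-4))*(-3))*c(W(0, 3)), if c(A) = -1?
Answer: -12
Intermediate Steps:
W(E, Y) = -2 + E*Y
((1*(-4))*(-3))*c(W(0, 3)) = ((1*(-4))*(-3))*(-1) = -4*(-3)*(-1) = 12*(-1) = -12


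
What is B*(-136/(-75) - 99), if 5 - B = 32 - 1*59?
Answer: -233248/75 ≈ -3110.0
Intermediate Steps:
B = 32 (B = 5 - (32 - 1*59) = 5 - (32 - 59) = 5 - 1*(-27) = 5 + 27 = 32)
B*(-136/(-75) - 99) = 32*(-136/(-75) - 99) = 32*(-136*(-1/75) - 99) = 32*(136/75 - 99) = 32*(-7289/75) = -233248/75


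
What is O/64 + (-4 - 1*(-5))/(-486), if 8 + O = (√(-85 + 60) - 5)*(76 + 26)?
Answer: -62953/7776 + 255*I/32 ≈ -8.0958 + 7.9688*I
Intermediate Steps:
O = -518 + 510*I (O = -8 + (√(-85 + 60) - 5)*(76 + 26) = -8 + (√(-25) - 5)*102 = -8 + (5*I - 5)*102 = -8 + (-5 + 5*I)*102 = -8 + (-510 + 510*I) = -518 + 510*I ≈ -518.0 + 510.0*I)
O/64 + (-4 - 1*(-5))/(-486) = (-518 + 510*I)/64 + (-4 - 1*(-5))/(-486) = (-518 + 510*I)*(1/64) + (-4 + 5)*(-1/486) = (-259/32 + 255*I/32) + 1*(-1/486) = (-259/32 + 255*I/32) - 1/486 = -62953/7776 + 255*I/32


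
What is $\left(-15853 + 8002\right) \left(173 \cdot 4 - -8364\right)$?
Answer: $-71098656$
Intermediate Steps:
$\left(-15853 + 8002\right) \left(173 \cdot 4 - -8364\right) = - 7851 \left(692 + 8364\right) = \left(-7851\right) 9056 = -71098656$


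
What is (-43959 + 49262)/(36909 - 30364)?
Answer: 5303/6545 ≈ 0.81024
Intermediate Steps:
(-43959 + 49262)/(36909 - 30364) = 5303/6545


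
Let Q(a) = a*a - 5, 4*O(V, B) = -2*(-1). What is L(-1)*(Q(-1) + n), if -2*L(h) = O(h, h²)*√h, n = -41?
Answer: 45*I/4 ≈ 11.25*I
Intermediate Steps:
O(V, B) = ½ (O(V, B) = (-2*(-1))/4 = (¼)*2 = ½)
L(h) = -√h/4
Q(a) = -5 + a² (Q(a) = a² - 5 = -5 + a²)
L(-1)*(Q(-1) + n) = (-I/4)*((-5 + (-1)²) - 41) = (-I/4)*((-5 + 1) - 41) = (-I/4)*(-4 - 41) = -I/4*(-45) = 45*I/4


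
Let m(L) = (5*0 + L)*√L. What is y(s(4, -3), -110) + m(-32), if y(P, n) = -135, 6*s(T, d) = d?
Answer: -135 - 128*I*√2 ≈ -135.0 - 181.02*I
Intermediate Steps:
s(T, d) = d/6
m(L) = L^(3/2) (m(L) = (0 + L)*√L = L*√L = L^(3/2))
y(s(4, -3), -110) + m(-32) = -135 + (-32)^(3/2) = -135 - 128*I*√2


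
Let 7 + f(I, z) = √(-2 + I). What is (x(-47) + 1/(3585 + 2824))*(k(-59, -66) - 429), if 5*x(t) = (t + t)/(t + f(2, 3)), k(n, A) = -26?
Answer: -2109506/13311 ≈ -158.48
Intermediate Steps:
f(I, z) = -7 + √(-2 + I)
x(t) = 2*t/(5*(-7 + t)) (x(t) = ((t + t)/(t + (-7 + √(-2 + 2))))/5 = ((2*t)/(t + (-7 + √0)))/5 = ((2*t)/(t + (-7 + 0)))/5 = ((2*t)/(t - 7))/5 = ((2*t)/(-7 + t))/5 = (2*t/(-7 + t))/5 = 2*t/(5*(-7 + t)))
(x(-47) + 1/(3585 + 2824))*(k(-59, -66) - 429) = ((⅖)*(-47)/(-7 - 47) + 1/(3585 + 2824))*(-26 - 429) = ((⅖)*(-47)/(-54) + 1/6409)*(-455) = ((⅖)*(-47)*(-1/54) + 1/6409)*(-455) = (47/135 + 1/6409)*(-455) = (301358/865215)*(-455) = -2109506/13311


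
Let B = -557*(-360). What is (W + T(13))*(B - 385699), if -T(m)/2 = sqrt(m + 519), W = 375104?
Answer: -69461383616 + 740716*sqrt(133) ≈ -6.9453e+10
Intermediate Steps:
B = 200520
T(m) = -2*sqrt(519 + m) (T(m) = -2*sqrt(m + 519) = -2*sqrt(519 + m))
(W + T(13))*(B - 385699) = (375104 - 2*sqrt(519 + 13))*(200520 - 385699) = (375104 - 4*sqrt(133))*(-185179) = -69461383616 + 740716*sqrt(133)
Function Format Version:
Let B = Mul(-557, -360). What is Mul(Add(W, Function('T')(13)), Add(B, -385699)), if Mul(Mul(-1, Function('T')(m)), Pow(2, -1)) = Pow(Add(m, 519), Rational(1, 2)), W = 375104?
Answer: Add(-69461383616, Mul(740716, Pow(133, Rational(1, 2)))) ≈ -6.9453e+10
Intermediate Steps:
B = 200520
Function('T')(m) = Mul(-2, Pow(Add(519, m), Rational(1, 2))) (Function('T')(m) = Mul(-2, Pow(Add(m, 519), Rational(1, 2))) = Mul(-2, Pow(Add(519, m), Rational(1, 2))))
Mul(Add(W, Function('T')(13)), Add(B, -385699)) = Mul(Add(375104, Mul(-2, Pow(Add(519, 13), Rational(1, 2)))), Add(200520, -385699)) = Mul(Add(375104, Mul(-2, Pow(532, Rational(1, 2)))), -185179) = Mul(Add(375104, Mul(-2, Mul(2, Pow(133, Rational(1, 2))))), -185179) = Mul(Add(375104, Mul(-4, Pow(133, Rational(1, 2)))), -185179) = Add(-69461383616, Mul(740716, Pow(133, Rational(1, 2))))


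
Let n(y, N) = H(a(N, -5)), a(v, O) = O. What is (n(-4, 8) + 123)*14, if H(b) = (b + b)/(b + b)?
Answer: 1736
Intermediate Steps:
H(b) = 1 (H(b) = (2*b)/((2*b)) = (2*b)*(1/(2*b)) = 1)
n(y, N) = 1
(n(-4, 8) + 123)*14 = (1 + 123)*14 = 124*14 = 1736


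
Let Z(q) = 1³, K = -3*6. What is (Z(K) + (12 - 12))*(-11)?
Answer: -11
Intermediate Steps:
K = -18
Z(q) = 1
(Z(K) + (12 - 12))*(-11) = (1 + (12 - 12))*(-11) = (1 + 0)*(-11) = 1*(-11) = -11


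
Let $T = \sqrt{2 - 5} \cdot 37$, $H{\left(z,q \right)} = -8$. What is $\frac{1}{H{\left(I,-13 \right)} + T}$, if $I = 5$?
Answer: $- \frac{8}{4171} - \frac{37 i \sqrt{3}}{4171} \approx -0.001918 - 0.015365 i$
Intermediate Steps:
$T = 37 i \sqrt{3}$ ($T = \sqrt{-3} \cdot 37 = i \sqrt{3} \cdot 37 = 37 i \sqrt{3} \approx 64.086 i$)
$\frac{1}{H{\left(I,-13 \right)} + T} = \frac{1}{-8 + 37 i \sqrt{3}}$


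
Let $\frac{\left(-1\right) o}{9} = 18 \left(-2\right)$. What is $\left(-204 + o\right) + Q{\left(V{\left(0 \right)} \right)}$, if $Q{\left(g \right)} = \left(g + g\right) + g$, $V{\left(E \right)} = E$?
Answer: $120$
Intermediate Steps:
$o = 324$ ($o = - 9 \cdot 18 \left(-2\right) = \left(-9\right) \left(-36\right) = 324$)
$Q{\left(g \right)} = 3 g$ ($Q{\left(g \right)} = 2 g + g = 3 g$)
$\left(-204 + o\right) + Q{\left(V{\left(0 \right)} \right)} = \left(-204 + 324\right) + 3 \cdot 0 = 120 + 0 = 120$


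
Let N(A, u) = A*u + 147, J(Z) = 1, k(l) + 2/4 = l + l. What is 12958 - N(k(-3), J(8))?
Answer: 25635/2 ≈ 12818.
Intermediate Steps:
k(l) = -½ + 2*l (k(l) = -½ + (l + l) = -½ + 2*l)
N(A, u) = 147 + A*u
12958 - N(k(-3), J(8)) = 12958 - (147 + (-½ + 2*(-3))*1) = 12958 - (147 + (-½ - 6)*1) = 12958 - (147 - 13/2*1) = 12958 - (147 - 13/2) = 12958 - 1*281/2 = 12958 - 281/2 = 25635/2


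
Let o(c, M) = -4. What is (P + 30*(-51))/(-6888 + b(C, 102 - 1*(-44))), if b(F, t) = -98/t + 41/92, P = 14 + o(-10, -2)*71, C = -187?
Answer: 1343200/5140147 ≈ 0.26132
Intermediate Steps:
P = -270 (P = 14 - 4*71 = 14 - 284 = -270)
b(F, t) = 41/92 - 98/t (b(F, t) = -98/t + 41*(1/92) = -98/t + 41/92 = 41/92 - 98/t)
(P + 30*(-51))/(-6888 + b(C, 102 - 1*(-44))) = (-270 + 30*(-51))/(-6888 + (41/92 - 98/(102 - 1*(-44)))) = (-270 - 1530)/(-6888 + (41/92 - 98/(102 + 44))) = -1800/(-6888 + (41/92 - 98/146)) = -1800/(-6888 + (41/92 - 98*1/146)) = -1800/(-6888 + (41/92 - 49/73)) = -1800/(-6888 - 1515/6716) = -1800/(-46261323/6716) = -1800*(-6716/46261323) = 1343200/5140147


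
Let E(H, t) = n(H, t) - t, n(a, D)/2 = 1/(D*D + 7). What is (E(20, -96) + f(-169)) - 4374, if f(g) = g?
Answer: -41014679/9223 ≈ -4447.0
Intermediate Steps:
n(a, D) = 2/(7 + D²) (n(a, D) = 2/(D*D + 7) = 2/(D² + 7) = 2/(7 + D²))
E(H, t) = -t + 2/(7 + t²) (E(H, t) = 2/(7 + t²) - t = -t + 2/(7 + t²))
(E(20, -96) + f(-169)) - 4374 = ((-1*(-96) + 2/(7 + (-96)²)) - 169) - 4374 = ((96 + 2/(7 + 9216)) - 169) - 4374 = ((96 + 2/9223) - 169) - 4374 = (885410/9223 - 169) - 4374 = -673277/9223 - 4374 = -41014679/9223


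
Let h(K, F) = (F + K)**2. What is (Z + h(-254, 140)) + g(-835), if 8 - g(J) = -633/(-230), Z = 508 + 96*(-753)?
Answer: -13519113/230 ≈ -58779.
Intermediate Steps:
Z = -71780 (Z = 508 - 72288 = -71780)
g(J) = 1207/230 (g(J) = 8 - (-633)/(-230) = 8 - (-633)*(-1)/230 = 8 - 1*633/230 = 8 - 633/230 = 1207/230)
(Z + h(-254, 140)) + g(-835) = (-71780 + (140 - 254)**2) + 1207/230 = (-71780 + (-114)**2) + 1207/230 = (-71780 + 12996) + 1207/230 = -58784 + 1207/230 = -13519113/230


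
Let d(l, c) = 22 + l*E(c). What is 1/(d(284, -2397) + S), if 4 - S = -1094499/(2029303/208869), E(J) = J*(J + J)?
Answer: 2029303/6622870997412845 ≈ 3.0641e-10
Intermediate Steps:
E(J) = 2*J**2 (E(J) = J*(2*J) = 2*J**2)
d(l, c) = 22 + 2*l*c**2 (d(l, c) = 22 + l*(2*c**2) = 22 + 2*l*c**2)
S = 228615028843/2029303 (S = 4 - (-1094499)/(2029303/208869) = 4 - (-1094499)/(2029303*(1/208869)) = 4 - (-1094499)/2029303/208869 = 4 - (-1094499)*208869/2029303 = 4 - 1*(-228606911631/2029303) = 4 + 228606911631/2029303 = 228615028843/2029303 ≈ 1.1266e+5)
1/(d(284, -2397) + S) = 1/((22 + 2*284*(-2397)**2) + 228615028843/2029303) = 1/((22 + 2*284*5745609) + 228615028843/2029303) = 1/((22 + 3263505912) + 228615028843/2029303) = 1/(3263505934 + 228615028843/2029303) = 1/(6622870997412845/2029303) = 2029303/6622870997412845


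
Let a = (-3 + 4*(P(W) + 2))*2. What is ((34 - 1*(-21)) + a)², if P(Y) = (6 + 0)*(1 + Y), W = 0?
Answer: 12769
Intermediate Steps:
P(Y) = 6 + 6*Y (P(Y) = 6*(1 + Y) = 6 + 6*Y)
a = 58 (a = (-3 + 4*((6 + 6*0) + 2))*2 = (-3 + 4*((6 + 0) + 2))*2 = (-3 + 4*(6 + 2))*2 = (-3 + 4*8)*2 = (-3 + 32)*2 = 29*2 = 58)
((34 - 1*(-21)) + a)² = ((34 - 1*(-21)) + 58)² = ((34 + 21) + 58)² = (55 + 58)² = 113² = 12769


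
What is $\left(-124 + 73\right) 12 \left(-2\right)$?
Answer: $1224$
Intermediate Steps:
$\left(-124 + 73\right) 12 \left(-2\right) = \left(-51\right) \left(-24\right) = 1224$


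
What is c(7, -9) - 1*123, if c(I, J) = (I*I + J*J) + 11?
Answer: 18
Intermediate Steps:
c(I, J) = 11 + I**2 + J**2 (c(I, J) = (I**2 + J**2) + 11 = 11 + I**2 + J**2)
c(7, -9) - 1*123 = (11 + 7**2 + (-9)**2) - 1*123 = (11 + 49 + 81) - 123 = 141 - 123 = 18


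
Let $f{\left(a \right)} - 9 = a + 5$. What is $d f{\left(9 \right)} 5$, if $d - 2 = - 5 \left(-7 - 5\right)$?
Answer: $7130$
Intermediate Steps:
$f{\left(a \right)} = 14 + a$ ($f{\left(a \right)} = 9 + \left(a + 5\right) = 9 + \left(5 + a\right) = 14 + a$)
$d = 62$ ($d = 2 - 5 \left(-7 - 5\right) = 2 - -60 = 2 + 60 = 62$)
$d f{\left(9 \right)} 5 = 62 \left(14 + 9\right) 5 = 62 \cdot 23 \cdot 5 = 1426 \cdot 5 = 7130$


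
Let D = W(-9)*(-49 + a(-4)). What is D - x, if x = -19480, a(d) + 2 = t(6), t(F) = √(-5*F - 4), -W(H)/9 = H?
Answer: 15349 + 81*I*√34 ≈ 15349.0 + 472.31*I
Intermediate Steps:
W(H) = -9*H
t(F) = √(-4 - 5*F)
a(d) = -2 + I*√34 (a(d) = -2 + √(-4 - 5*6) = -2 + √(-4 - 30) = -2 + √(-34) = -2 + I*√34)
D = -4131 + 81*I*√34 (D = (-9*(-9))*(-49 + (-2 + I*√34)) = 81*(-51 + I*√34) = -4131 + 81*I*√34 ≈ -4131.0 + 472.31*I)
D - x = (-4131 + 81*I*√34) - 1*(-19480) = (-4131 + 81*I*√34) + 19480 = 15349 + 81*I*√34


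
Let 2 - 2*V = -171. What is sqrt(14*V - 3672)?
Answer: I*sqrt(2461) ≈ 49.608*I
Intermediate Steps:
V = 173/2 (V = 1 - 1/2*(-171) = 1 + 171/2 = 173/2 ≈ 86.500)
sqrt(14*V - 3672) = sqrt(14*(173/2) - 3672) = sqrt(1211 - 3672) = sqrt(-2461) = I*sqrt(2461)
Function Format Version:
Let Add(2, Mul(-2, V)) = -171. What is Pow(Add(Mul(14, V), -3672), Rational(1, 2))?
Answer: Mul(I, Pow(2461, Rational(1, 2))) ≈ Mul(49.608, I)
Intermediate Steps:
V = Rational(173, 2) (V = Add(1, Mul(Rational(-1, 2), -171)) = Add(1, Rational(171, 2)) = Rational(173, 2) ≈ 86.500)
Pow(Add(Mul(14, V), -3672), Rational(1, 2)) = Pow(Add(Mul(14, Rational(173, 2)), -3672), Rational(1, 2)) = Pow(Add(1211, -3672), Rational(1, 2)) = Pow(-2461, Rational(1, 2)) = Mul(I, Pow(2461, Rational(1, 2)))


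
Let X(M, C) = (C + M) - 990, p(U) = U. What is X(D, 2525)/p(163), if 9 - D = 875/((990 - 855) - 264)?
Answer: 200051/21027 ≈ 9.5140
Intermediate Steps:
D = 2036/129 (D = 9 - 875/((990 - 855) - 264) = 9 - 875/(135 - 264) = 9 - 875/(-129) = 9 - 875*(-1)/129 = 9 - 1*(-875/129) = 9 + 875/129 = 2036/129 ≈ 15.783)
X(M, C) = -990 + C + M
X(D, 2525)/p(163) = (-990 + 2525 + 2036/129)/163 = (200051/129)*(1/163) = 200051/21027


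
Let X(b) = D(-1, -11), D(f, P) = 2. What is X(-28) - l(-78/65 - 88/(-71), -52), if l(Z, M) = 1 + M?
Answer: 53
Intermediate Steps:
X(b) = 2
X(-28) - l(-78/65 - 88/(-71), -52) = 2 - (1 - 52) = 2 - 1*(-51) = 2 + 51 = 53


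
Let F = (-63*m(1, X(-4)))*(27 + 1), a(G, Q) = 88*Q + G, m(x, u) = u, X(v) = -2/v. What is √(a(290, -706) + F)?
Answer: 112*I*√5 ≈ 250.44*I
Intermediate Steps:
a(G, Q) = G + 88*Q
F = -882 (F = (-(-126)/(-4))*(27 + 1) = -(-126)*(-1)/4*28 = -63*½*28 = -63/2*28 = -882)
√(a(290, -706) + F) = √((290 + 88*(-706)) - 882) = √((290 - 62128) - 882) = √(-61838 - 882) = √(-62720) = 112*I*√5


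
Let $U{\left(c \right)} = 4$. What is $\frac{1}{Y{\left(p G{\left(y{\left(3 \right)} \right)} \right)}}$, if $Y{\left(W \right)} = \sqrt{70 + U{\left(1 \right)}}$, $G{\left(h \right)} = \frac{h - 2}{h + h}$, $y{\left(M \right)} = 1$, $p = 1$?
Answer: $\frac{\sqrt{74}}{74} \approx 0.11625$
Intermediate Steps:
$G{\left(h \right)} = \frac{-2 + h}{2 h}$
$Y{\left(W \right)} = \sqrt{74}$ ($Y{\left(W \right)} = \sqrt{70 + 4} = \sqrt{74}$)
$\frac{1}{Y{\left(p G{\left(y{\left(3 \right)} \right)} \right)}} = \frac{1}{\sqrt{74}} = \frac{\sqrt{74}}{74}$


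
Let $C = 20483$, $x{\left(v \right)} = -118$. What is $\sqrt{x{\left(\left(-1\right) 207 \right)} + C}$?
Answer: $\sqrt{20365} \approx 142.71$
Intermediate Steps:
$\sqrt{x{\left(\left(-1\right) 207 \right)} + C} = \sqrt{-118 + 20483} = \sqrt{20365}$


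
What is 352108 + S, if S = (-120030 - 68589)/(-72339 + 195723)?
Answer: 14481434951/41128 ≈ 3.5211e+5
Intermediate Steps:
S = -62873/41128 (S = -188619/123384 = -188619*1/123384 = -62873/41128 ≈ -1.5287)
352108 + S = 352108 - 62873/41128 = 14481434951/41128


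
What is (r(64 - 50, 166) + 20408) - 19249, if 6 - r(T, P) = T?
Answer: 1151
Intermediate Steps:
r(T, P) = 6 - T
(r(64 - 50, 166) + 20408) - 19249 = ((6 - (64 - 50)) + 20408) - 19249 = ((6 - 1*14) + 20408) - 19249 = ((6 - 14) + 20408) - 19249 = (-8 + 20408) - 19249 = 20400 - 19249 = 1151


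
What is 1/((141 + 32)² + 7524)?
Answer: 1/37453 ≈ 2.6700e-5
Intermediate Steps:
1/((141 + 32)² + 7524) = 1/(173² + 7524) = 1/(29929 + 7524) = 1/37453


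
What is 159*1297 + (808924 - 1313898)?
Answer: -298751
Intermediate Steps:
159*1297 + (808924 - 1313898) = 206223 - 504974 = -298751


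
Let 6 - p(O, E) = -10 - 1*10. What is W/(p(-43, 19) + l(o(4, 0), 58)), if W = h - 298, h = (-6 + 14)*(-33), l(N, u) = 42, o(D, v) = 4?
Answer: -281/34 ≈ -8.2647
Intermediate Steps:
p(O, E) = 26 (p(O, E) = 6 - (-10 - 1*10) = 6 - (-10 - 10) = 6 - 1*(-20) = 6 + 20 = 26)
h = -264 (h = 8*(-33) = -264)
W = -562 (W = -264 - 298 = -562)
W/(p(-43, 19) + l(o(4, 0), 58)) = -562/(26 + 42) = -562/68 = -562*1/68 = -281/34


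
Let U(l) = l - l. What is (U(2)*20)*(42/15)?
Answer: 0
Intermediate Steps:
U(l) = 0
(U(2)*20)*(42/15) = (0*20)*(42/15) = 0*(42*(1/15)) = 0*(14/5) = 0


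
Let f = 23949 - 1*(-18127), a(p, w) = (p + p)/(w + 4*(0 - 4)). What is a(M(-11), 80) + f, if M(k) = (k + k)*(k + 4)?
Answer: 673293/16 ≈ 42081.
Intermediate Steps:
M(k) = 2*k*(4 + k) (M(k) = (2*k)*(4 + k) = 2*k*(4 + k))
a(p, w) = 2*p/(-16 + w) (a(p, w) = (2*p)/(w + 4*(-4)) = (2*p)/(w - 16) = (2*p)/(-16 + w) = 2*p/(-16 + w))
f = 42076 (f = 23949 + 18127 = 42076)
a(M(-11), 80) + f = 2*(2*(-11)*(4 - 11))/(-16 + 80) + 42076 = 2*(2*(-11)*(-7))/64 + 42076 = 2*154*(1/64) + 42076 = 77/16 + 42076 = 673293/16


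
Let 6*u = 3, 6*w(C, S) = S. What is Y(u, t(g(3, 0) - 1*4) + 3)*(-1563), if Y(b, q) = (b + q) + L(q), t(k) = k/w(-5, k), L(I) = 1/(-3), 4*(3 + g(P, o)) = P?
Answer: -28655/2 ≈ -14328.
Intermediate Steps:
g(P, o) = -3 + P/4
L(I) = -⅓
w(C, S) = S/6
t(k) = 6 (t(k) = k/((k/6)) = k*(6/k) = 6)
u = ½ (u = (⅙)*3 = ½ ≈ 0.50000)
Y(b, q) = -⅓ + b + q (Y(b, q) = (b + q) - ⅓ = -⅓ + b + q)
Y(u, t(g(3, 0) - 1*4) + 3)*(-1563) = (-⅓ + ½ + (6 + 3))*(-1563) = (-⅓ + ½ + 9)*(-1563) = (55/6)*(-1563) = -28655/2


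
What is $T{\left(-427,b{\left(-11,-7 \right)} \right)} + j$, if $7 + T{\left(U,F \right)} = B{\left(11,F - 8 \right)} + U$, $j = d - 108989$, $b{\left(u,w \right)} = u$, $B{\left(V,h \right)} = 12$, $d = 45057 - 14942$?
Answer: $-79296$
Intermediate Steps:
$d = 30115$
$j = -78874$ ($j = 30115 - 108989 = -78874$)
$T{\left(U,F \right)} = 5 + U$ ($T{\left(U,F \right)} = -7 + \left(12 + U\right) = 5 + U$)
$T{\left(-427,b{\left(-11,-7 \right)} \right)} + j = \left(5 - 427\right) - 78874 = -422 - 78874 = -79296$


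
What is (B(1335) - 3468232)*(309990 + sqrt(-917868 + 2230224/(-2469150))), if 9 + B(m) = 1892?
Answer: -1074533526510 - 6932698*I*sqrt(172715213684729)/27435 ≈ -1.0745e+12 - 3.321e+9*I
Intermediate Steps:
B(m) = 1883 (B(m) = -9 + 1892 = 1883)
(B(1335) - 3468232)*(309990 + sqrt(-917868 + 2230224/(-2469150))) = (1883 - 3468232)*(309990 + sqrt(-917868 + 2230224/(-2469150))) = -3466349*(309990 + sqrt(-917868 + 2230224*(-1/2469150))) = -3466349*(309990 + sqrt(-917868 - 371704/411525)) = -3466349*(309990 + sqrt(-377726000404/411525)) = -3466349*(309990 + 2*I*sqrt(172715213684729)/27435) = -1074533526510 - 6932698*I*sqrt(172715213684729)/27435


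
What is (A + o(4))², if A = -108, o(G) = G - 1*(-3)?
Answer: 10201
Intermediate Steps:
o(G) = 3 + G (o(G) = G + 3 = 3 + G)
(A + o(4))² = (-108 + (3 + 4))² = (-108 + 7)² = (-101)² = 10201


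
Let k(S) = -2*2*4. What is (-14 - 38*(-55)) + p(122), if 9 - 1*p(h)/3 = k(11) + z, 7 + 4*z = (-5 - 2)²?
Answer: 4239/2 ≈ 2119.5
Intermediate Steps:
z = 21/2 (z = -7/4 + (-5 - 2)²/4 = -7/4 + (¼)*(-7)² = -7/4 + (¼)*49 = -7/4 + 49/4 = 21/2 ≈ 10.500)
k(S) = -16 (k(S) = -4*4 = -16)
p(h) = 87/2 (p(h) = 27 - 3*(-16 + 21/2) = 27 - 3*(-11/2) = 27 + 33/2 = 87/2)
(-14 - 38*(-55)) + p(122) = (-14 - 38*(-55)) + 87/2 = (-14 + 2090) + 87/2 = 2076 + 87/2 = 4239/2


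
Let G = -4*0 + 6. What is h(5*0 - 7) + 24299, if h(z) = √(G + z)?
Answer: 24299 + I ≈ 24299.0 + 1.0*I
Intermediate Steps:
G = 6 (G = 0 + 6 = 6)
h(z) = √(6 + z)
h(5*0 - 7) + 24299 = √(6 + (5*0 - 7)) + 24299 = √(6 + (0 - 7)) + 24299 = √(6 - 7) + 24299 = √(-1) + 24299 = I + 24299 = 24299 + I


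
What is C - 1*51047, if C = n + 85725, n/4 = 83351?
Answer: 368082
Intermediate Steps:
n = 333404 (n = 4*83351 = 333404)
C = 419129 (C = 333404 + 85725 = 419129)
C - 1*51047 = 419129 - 1*51047 = 419129 - 51047 = 368082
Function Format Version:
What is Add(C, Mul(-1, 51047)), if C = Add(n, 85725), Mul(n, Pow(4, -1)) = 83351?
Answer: 368082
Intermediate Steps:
n = 333404 (n = Mul(4, 83351) = 333404)
C = 419129 (C = Add(333404, 85725) = 419129)
Add(C, Mul(-1, 51047)) = Add(419129, Mul(-1, 51047)) = Add(419129, -51047) = 368082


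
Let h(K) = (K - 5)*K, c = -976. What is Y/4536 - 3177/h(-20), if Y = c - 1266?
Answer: -485371/70875 ≈ -6.8483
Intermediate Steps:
Y = -2242 (Y = -976 - 1266 = -2242)
h(K) = K*(-5 + K) (h(K) = (-5 + K)*K = K*(-5 + K))
Y/4536 - 3177/h(-20) = -2242/4536 - 3177*(-1/(20*(-5 - 20))) = -2242*1/4536 - 3177/((-20*(-25))) = -1121/2268 - 3177/500 = -485371/70875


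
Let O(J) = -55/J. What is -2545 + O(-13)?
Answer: -33030/13 ≈ -2540.8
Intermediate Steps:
-2545 + O(-13) = -2545 - 55/(-13) = -2545 - 55*(-1/13) = -2545 + 55/13 = -33030/13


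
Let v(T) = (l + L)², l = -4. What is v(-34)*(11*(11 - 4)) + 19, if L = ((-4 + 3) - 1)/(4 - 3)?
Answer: 2791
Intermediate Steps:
L = -2 (L = (-1 - 1)/1 = -2*1 = -2)
v(T) = 36 (v(T) = (-4 - 2)² = (-6)² = 36)
v(-34)*(11*(11 - 4)) + 19 = 36*(11*(11 - 4)) + 19 = 36*(11*7) + 19 = 36*77 + 19 = 2772 + 19 = 2791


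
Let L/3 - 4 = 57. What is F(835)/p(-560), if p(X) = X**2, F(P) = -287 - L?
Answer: -47/31360 ≈ -0.0014987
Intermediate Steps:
L = 183 (L = 12 + 3*57 = 12 + 171 = 183)
F(P) = -470 (F(P) = -287 - 1*183 = -287 - 183 = -470)
F(835)/p(-560) = -470/((-560)**2) = -470/313600 = -470*1/313600 = -47/31360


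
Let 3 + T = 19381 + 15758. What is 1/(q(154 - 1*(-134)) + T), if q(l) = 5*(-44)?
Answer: 1/34916 ≈ 2.8640e-5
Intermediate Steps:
q(l) = -220
T = 35136 (T = -3 + (19381 + 15758) = -3 + 35139 = 35136)
1/(q(154 - 1*(-134)) + T) = 1/(-220 + 35136) = 1/34916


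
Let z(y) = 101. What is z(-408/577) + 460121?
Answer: 460222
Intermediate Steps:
z(-408/577) + 460121 = 101 + 460121 = 460222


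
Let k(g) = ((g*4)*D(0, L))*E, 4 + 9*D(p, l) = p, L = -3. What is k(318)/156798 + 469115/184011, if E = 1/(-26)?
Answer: 478141916393/187541619057 ≈ 2.5495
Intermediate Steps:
D(p, l) = -4/9 + p/9
E = -1/26 ≈ -0.038462
k(g) = 8*g/117 (k(g) = ((g*4)*(-4/9 + (⅑)*0))*(-1/26) = ((4*g)*(-4/9 + 0))*(-1/26) = ((4*g)*(-4/9))*(-1/26) = -16*g/9*(-1/26) = 8*g/117)
k(318)/156798 + 469115/184011 = ((8/117)*318)/156798 + 469115/184011 = (848/39)*(1/156798) + 469115*(1/184011) = 424/3057561 + 469115/184011 = 478141916393/187541619057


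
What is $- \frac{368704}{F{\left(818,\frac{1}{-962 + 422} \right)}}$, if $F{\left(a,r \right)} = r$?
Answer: $199100160$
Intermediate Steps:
$- \frac{368704}{F{\left(818,\frac{1}{-962 + 422} \right)}} = - \frac{368704}{\frac{1}{-962 + 422}} = - \frac{368704}{\frac{1}{-540}} = - \frac{368704}{- \frac{1}{540}} = \left(-368704\right) \left(-540\right) = 199100160$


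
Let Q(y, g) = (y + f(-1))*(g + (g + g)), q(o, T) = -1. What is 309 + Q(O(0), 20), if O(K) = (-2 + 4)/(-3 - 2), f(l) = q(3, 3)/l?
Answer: 345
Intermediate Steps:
f(l) = -1/l
O(K) = -⅖ (O(K) = 2/(-5) = 2*(-⅕) = -⅖)
Q(y, g) = 3*g*(1 + y) (Q(y, g) = (y - 1/(-1))*(g + (g + g)) = (y - 1*(-1))*(g + 2*g) = (y + 1)*(3*g) = (1 + y)*(3*g) = 3*g*(1 + y))
309 + Q(O(0), 20) = 309 + 3*20*(1 - ⅖) = 309 + 3*20*(⅗) = 309 + 36 = 345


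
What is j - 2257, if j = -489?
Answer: -2746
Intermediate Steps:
j - 2257 = -489 - 2257 = -2746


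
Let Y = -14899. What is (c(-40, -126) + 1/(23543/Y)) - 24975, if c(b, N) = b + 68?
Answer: -587342120/23543 ≈ -24948.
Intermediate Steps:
c(b, N) = 68 + b
(c(-40, -126) + 1/(23543/Y)) - 24975 = ((68 - 40) + 1/(23543/(-14899))) - 24975 = (28 + 1/(23543*(-1/14899))) - 24975 = (28 + 1/(-23543/14899)) - 24975 = (28 - 14899/23543) - 24975 = 644305/23543 - 24975 = -587342120/23543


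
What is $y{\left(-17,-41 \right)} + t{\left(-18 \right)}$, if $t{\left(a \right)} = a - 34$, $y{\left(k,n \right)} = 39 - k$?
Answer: $4$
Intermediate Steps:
$t{\left(a \right)} = -34 + a$
$y{\left(-17,-41 \right)} + t{\left(-18 \right)} = \left(39 - -17\right) - 52 = \left(39 + 17\right) - 52 = 56 - 52 = 4$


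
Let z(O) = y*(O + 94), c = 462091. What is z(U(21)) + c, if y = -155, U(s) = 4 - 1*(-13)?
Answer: 444886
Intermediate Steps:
U(s) = 17 (U(s) = 4 + 13 = 17)
z(O) = -14570 - 155*O (z(O) = -155*(O + 94) = -155*(94 + O) = -14570 - 155*O)
z(U(21)) + c = (-14570 - 155*17) + 462091 = (-14570 - 2635) + 462091 = -17205 + 462091 = 444886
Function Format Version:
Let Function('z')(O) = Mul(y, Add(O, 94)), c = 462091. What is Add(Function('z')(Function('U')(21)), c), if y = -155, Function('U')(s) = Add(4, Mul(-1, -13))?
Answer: 444886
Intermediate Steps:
Function('U')(s) = 17 (Function('U')(s) = Add(4, 13) = 17)
Function('z')(O) = Add(-14570, Mul(-155, O)) (Function('z')(O) = Mul(-155, Add(O, 94)) = Mul(-155, Add(94, O)) = Add(-14570, Mul(-155, O)))
Add(Function('z')(Function('U')(21)), c) = Add(Add(-14570, Mul(-155, 17)), 462091) = Add(Add(-14570, -2635), 462091) = Add(-17205, 462091) = 444886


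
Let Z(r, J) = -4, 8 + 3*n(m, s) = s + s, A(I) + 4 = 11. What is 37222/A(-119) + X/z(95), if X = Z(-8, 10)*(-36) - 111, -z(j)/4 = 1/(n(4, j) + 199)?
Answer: 88905/28 ≈ 3175.2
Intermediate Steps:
A(I) = 7 (A(I) = -4 + 11 = 7)
n(m, s) = -8/3 + 2*s/3 (n(m, s) = -8/3 + (s + s)/3 = -8/3 + (2*s)/3 = -8/3 + 2*s/3)
z(j) = -4/(589/3 + 2*j/3) (z(j) = -4/((-8/3 + 2*j/3) + 199) = -4/(589/3 + 2*j/3))
X = 33 (X = -4*(-36) - 111 = 144 - 111 = 33)
37222/A(-119) + X/z(95) = 37222/7 + 33/((-12/(589 + 2*95))) = 37222*(⅐) + 33/((-12/(589 + 190))) = 37222/7 + 33/((-12/779)) = 37222/7 + 33/((-12*1/779)) = 37222/7 + 33/(-12/779) = 37222/7 + 33*(-779/12) = 37222/7 - 8569/4 = 88905/28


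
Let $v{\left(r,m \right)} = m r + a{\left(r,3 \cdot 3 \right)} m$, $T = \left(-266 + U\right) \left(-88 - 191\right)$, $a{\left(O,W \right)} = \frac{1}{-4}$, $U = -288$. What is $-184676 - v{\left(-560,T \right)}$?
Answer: $\frac{172821851}{2} \approx 8.6411 \cdot 10^{7}$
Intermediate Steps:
$a{\left(O,W \right)} = - \frac{1}{4}$
$T = 154566$ ($T = \left(-266 - 288\right) \left(-88 - 191\right) = \left(-554\right) \left(-279\right) = 154566$)
$v{\left(r,m \right)} = - \frac{m}{4} + m r$ ($v{\left(r,m \right)} = m r - \frac{m}{4} = - \frac{m}{4} + m r$)
$-184676 - v{\left(-560,T \right)} = -184676 - 154566 \left(- \frac{1}{4} - 560\right) = -184676 - 154566 \left(- \frac{2241}{4}\right) = -184676 - - \frac{173191203}{2} = -184676 + \frac{173191203}{2} = \frac{172821851}{2}$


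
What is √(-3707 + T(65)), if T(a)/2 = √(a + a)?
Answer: √(-3707 + 2*√130) ≈ 60.698*I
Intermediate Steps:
T(a) = 2*√2*√a (T(a) = 2*√(a + a) = 2*√(2*a) = 2*(√2*√a) = 2*√2*√a)
√(-3707 + T(65)) = √(-3707 + 2*√2*√65) = √(-3707 + 2*√130)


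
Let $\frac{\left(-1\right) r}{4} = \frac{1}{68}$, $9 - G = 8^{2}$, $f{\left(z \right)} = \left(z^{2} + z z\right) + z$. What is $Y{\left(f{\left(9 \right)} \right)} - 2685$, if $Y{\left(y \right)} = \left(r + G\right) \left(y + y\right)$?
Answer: $- \frac{365757}{17} \approx -21515.0$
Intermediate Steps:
$f{\left(z \right)} = z + 2 z^{2}$ ($f{\left(z \right)} = \left(z^{2} + z^{2}\right) + z = 2 z^{2} + z = z + 2 z^{2}$)
$G = -55$ ($G = 9 - 8^{2} = 9 - 64 = -55$)
$r = - \frac{1}{17}$ ($r = - \frac{4}{68} = \left(-4\right) \frac{1}{68} = - \frac{1}{17} \approx -0.058824$)
$Y{\left(y \right)} = - \frac{1872 y}{17}$ ($Y{\left(y \right)} = \left(- \frac{1}{17} - 55\right) \left(y + y\right) = - \frac{936 \cdot 2 y}{17} = - \frac{1872 y}{17}$)
$Y{\left(f{\left(9 \right)} \right)} - 2685 = - \frac{1872 \cdot 9 \left(1 + 2 \cdot 9\right)}{17} - 2685 = - \frac{1872 \cdot 9 \left(1 + 18\right)}{17} - 2685 = - \frac{1872 \cdot 9 \cdot 19}{17} - 2685 = \left(- \frac{1872}{17}\right) 171 - 2685 = - \frac{320112}{17} - 2685 = - \frac{365757}{17}$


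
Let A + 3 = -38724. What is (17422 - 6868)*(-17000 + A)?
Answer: -588142758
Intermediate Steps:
A = -38727 (A = -3 - 38724 = -38727)
(17422 - 6868)*(-17000 + A) = (17422 - 6868)*(-17000 - 38727) = 10554*(-55727) = -588142758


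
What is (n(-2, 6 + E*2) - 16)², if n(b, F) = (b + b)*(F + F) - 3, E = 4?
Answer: 17161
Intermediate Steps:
n(b, F) = -3 + 4*F*b (n(b, F) = (2*b)*(2*F) - 3 = 4*F*b - 3 = -3 + 4*F*b)
(n(-2, 6 + E*2) - 16)² = ((-3 + 4*(6 + 4*2)*(-2)) - 16)² = ((-3 + 4*(6 + 8)*(-2)) - 16)² = ((-3 + 4*14*(-2)) - 16)² = ((-3 - 112) - 16)² = (-115 - 16)² = (-131)² = 17161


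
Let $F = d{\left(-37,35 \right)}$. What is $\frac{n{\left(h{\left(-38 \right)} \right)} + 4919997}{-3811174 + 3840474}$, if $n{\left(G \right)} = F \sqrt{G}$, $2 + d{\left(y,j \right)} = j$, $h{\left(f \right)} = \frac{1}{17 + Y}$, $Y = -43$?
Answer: $\frac{4919997}{29300} + \frac{33 i \sqrt{26}}{761800} \approx 167.92 + 0.00022088 i$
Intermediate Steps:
$h{\left(f \right)} = - \frac{1}{26}$ ($h{\left(f \right)} = \frac{1}{17 - 43} = \frac{1}{-26} = - \frac{1}{26}$)
$d{\left(y,j \right)} = -2 + j$
$F = 33$ ($F = -2 + 35 = 33$)
$n{\left(G \right)} = 33 \sqrt{G}$
$\frac{n{\left(h{\left(-38 \right)} \right)} + 4919997}{-3811174 + 3840474} = \frac{33 \sqrt{- \frac{1}{26}} + 4919997}{-3811174 + 3840474} = \frac{33 \frac{i \sqrt{26}}{26} + 4919997}{29300} = \left(\frac{33 i \sqrt{26}}{26} + 4919997\right) \frac{1}{29300} = \left(4919997 + \frac{33 i \sqrt{26}}{26}\right) \frac{1}{29300} = \frac{4919997}{29300} + \frac{33 i \sqrt{26}}{761800}$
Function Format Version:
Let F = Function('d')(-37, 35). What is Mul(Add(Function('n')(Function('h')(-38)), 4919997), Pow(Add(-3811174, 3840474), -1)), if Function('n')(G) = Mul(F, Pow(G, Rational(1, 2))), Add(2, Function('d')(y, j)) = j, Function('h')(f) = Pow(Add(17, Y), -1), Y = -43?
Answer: Add(Rational(4919997, 29300), Mul(Rational(33, 761800), I, Pow(26, Rational(1, 2)))) ≈ Add(167.92, Mul(0.00022088, I))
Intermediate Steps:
Function('h')(f) = Rational(-1, 26) (Function('h')(f) = Pow(Add(17, -43), -1) = Pow(-26, -1) = Rational(-1, 26))
Function('d')(y, j) = Add(-2, j)
F = 33 (F = Add(-2, 35) = 33)
Function('n')(G) = Mul(33, Pow(G, Rational(1, 2)))
Mul(Add(Function('n')(Function('h')(-38)), 4919997), Pow(Add(-3811174, 3840474), -1)) = Mul(Add(Mul(33, Pow(Rational(-1, 26), Rational(1, 2))), 4919997), Pow(Add(-3811174, 3840474), -1)) = Mul(Add(Mul(33, Mul(Rational(1, 26), I, Pow(26, Rational(1, 2)))), 4919997), Pow(29300, -1)) = Mul(Add(Mul(Rational(33, 26), I, Pow(26, Rational(1, 2))), 4919997), Rational(1, 29300)) = Mul(Add(4919997, Mul(Rational(33, 26), I, Pow(26, Rational(1, 2)))), Rational(1, 29300)) = Add(Rational(4919997, 29300), Mul(Rational(33, 761800), I, Pow(26, Rational(1, 2))))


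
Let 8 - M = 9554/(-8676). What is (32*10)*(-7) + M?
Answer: -9677639/4338 ≈ -2230.9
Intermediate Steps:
M = 39481/4338 (M = 8 - 9554/(-8676) = 8 - 9554*(-1)/8676 = 8 - 1*(-4777/4338) = 8 + 4777/4338 = 39481/4338 ≈ 9.1012)
(32*10)*(-7) + M = (32*10)*(-7) + 39481/4338 = 320*(-7) + 39481/4338 = -2240 + 39481/4338 = -9677639/4338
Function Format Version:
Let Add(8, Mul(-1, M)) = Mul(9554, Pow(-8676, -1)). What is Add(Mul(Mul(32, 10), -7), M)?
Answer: Rational(-9677639, 4338) ≈ -2230.9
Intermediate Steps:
M = Rational(39481, 4338) (M = Add(8, Mul(-1, Mul(9554, Pow(-8676, -1)))) = Add(8, Mul(-1, Mul(9554, Rational(-1, 8676)))) = Add(8, Mul(-1, Rational(-4777, 4338))) = Add(8, Rational(4777, 4338)) = Rational(39481, 4338) ≈ 9.1012)
Add(Mul(Mul(32, 10), -7), M) = Add(Mul(Mul(32, 10), -7), Rational(39481, 4338)) = Add(Mul(320, -7), Rational(39481, 4338)) = Add(-2240, Rational(39481, 4338)) = Rational(-9677639, 4338)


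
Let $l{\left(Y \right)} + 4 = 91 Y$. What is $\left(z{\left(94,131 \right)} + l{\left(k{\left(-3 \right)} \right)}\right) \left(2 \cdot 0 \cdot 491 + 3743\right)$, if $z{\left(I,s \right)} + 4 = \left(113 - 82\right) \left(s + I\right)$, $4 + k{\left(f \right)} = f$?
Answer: $23693190$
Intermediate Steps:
$k{\left(f \right)} = -4 + f$
$z{\left(I,s \right)} = -4 + 31 I + 31 s$ ($z{\left(I,s \right)} = -4 + \left(113 - 82\right) \left(s + I\right) = -4 + 31 \left(I + s\right) = -4 + \left(31 I + 31 s\right) = -4 + 31 I + 31 s$)
$l{\left(Y \right)} = -4 + 91 Y$
$\left(z{\left(94,131 \right)} + l{\left(k{\left(-3 \right)} \right)}\right) \left(2 \cdot 0 \cdot 491 + 3743\right) = \left(\left(-4 + 31 \cdot 94 + 31 \cdot 131\right) + \left(-4 + 91 \left(-4 - 3\right)\right)\right) \left(2 \cdot 0 \cdot 491 + 3743\right) = \left(\left(-4 + 2914 + 4061\right) + \left(-4 + 91 \left(-7\right)\right)\right) \left(0 \cdot 491 + 3743\right) = \left(6971 - 641\right) \left(0 + 3743\right) = \left(6971 - 641\right) 3743 = 6330 \cdot 3743 = 23693190$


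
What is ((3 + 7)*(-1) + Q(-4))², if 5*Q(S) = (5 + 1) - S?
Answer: 64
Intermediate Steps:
Q(S) = 6/5 - S/5 (Q(S) = ((5 + 1) - S)/5 = (6 - S)/5 = 6/5 - S/5)
((3 + 7)*(-1) + Q(-4))² = ((3 + 7)*(-1) + (6/5 - ⅕*(-4)))² = (10*(-1) + (6/5 + ⅘))² = (-10 + 2)² = (-8)² = 64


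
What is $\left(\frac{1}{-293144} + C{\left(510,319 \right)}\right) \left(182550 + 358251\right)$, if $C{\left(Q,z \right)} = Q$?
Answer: $\frac{80851609314639}{293144} \approx 2.7581 \cdot 10^{8}$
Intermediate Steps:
$\left(\frac{1}{-293144} + C{\left(510,319 \right)}\right) \left(182550 + 358251\right) = \left(\frac{1}{-293144} + 510\right) \left(182550 + 358251\right) = \left(- \frac{1}{293144} + 510\right) 540801 = \frac{149503439}{293144} \cdot 540801 = \frac{80851609314639}{293144}$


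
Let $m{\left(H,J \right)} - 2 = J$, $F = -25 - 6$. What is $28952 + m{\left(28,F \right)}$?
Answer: $28923$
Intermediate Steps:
$F = -31$ ($F = -25 - 6 = -31$)
$m{\left(H,J \right)} = 2 + J$
$28952 + m{\left(28,F \right)} = 28952 + \left(2 - 31\right) = 28952 - 29 = 28923$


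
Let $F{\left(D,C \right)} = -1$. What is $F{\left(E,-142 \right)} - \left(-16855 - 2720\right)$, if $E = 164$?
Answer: $19574$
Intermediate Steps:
$F{\left(E,-142 \right)} - \left(-16855 - 2720\right) = -1 - \left(-16855 - 2720\right) = -1 - -19575 = -1 + 19575 = 19574$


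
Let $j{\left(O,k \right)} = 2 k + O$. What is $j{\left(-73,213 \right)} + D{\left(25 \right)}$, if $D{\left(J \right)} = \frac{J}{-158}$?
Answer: $\frac{55749}{158} \approx 352.84$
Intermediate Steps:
$j{\left(O,k \right)} = O + 2 k$
$D{\left(J \right)} = - \frac{J}{158}$ ($D{\left(J \right)} = J \left(- \frac{1}{158}\right) = - \frac{J}{158}$)
$j{\left(-73,213 \right)} + D{\left(25 \right)} = \left(-73 + 2 \cdot 213\right) - \frac{25}{158} = \left(-73 + 426\right) - \frac{25}{158} = 353 - \frac{25}{158} = \frac{55749}{158}$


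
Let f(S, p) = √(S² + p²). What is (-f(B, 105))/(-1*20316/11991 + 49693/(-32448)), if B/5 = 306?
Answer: 1945419840*√10453/418360777 ≈ 475.43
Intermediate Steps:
B = 1530 (B = 5*306 = 1530)
(-f(B, 105))/(-1*20316/11991 + 49693/(-32448)) = (-√(1530² + 105²))/(-1*20316/11991 + 49693/(-32448)) = (-√(2340900 + 11025))/(-20316*1/11991 + 49693*(-1/32448)) = (-√2351925)/(-6772/3997 - 49693/32448) = (-15*√10453)/(-418360777/129694656) = -15*√10453*(-129694656/418360777) = 1945419840*√10453/418360777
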